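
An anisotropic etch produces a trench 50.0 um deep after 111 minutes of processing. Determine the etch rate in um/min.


Step 1: Etch rate = depth / time
Step 2: rate = 50.0 / 111
rate = 0.45 um/min


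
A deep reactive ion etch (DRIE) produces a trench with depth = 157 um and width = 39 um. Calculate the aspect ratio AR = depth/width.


Step 1: AR = depth / width
Step 2: AR = 157 / 39
AR = 4.0


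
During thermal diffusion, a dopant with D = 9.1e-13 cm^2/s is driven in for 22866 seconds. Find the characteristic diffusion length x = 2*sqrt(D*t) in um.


Step 1: Compute D*t = 9.1e-13 * 22866 = 2.080806e-08 cm^2
Step 2: sqrt(D*t) = 1.4425e-04 cm
Step 3: x = 2 * 1.4425e-04 cm = 2.885e-04 cm
Step 4: Convert to um (1 cm = 1e4 um): x = 2.885 um


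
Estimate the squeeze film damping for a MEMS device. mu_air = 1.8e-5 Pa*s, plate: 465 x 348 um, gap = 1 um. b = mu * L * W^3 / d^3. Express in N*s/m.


Step 1: Convert to SI.
L = 465e-6 m, W = 348e-6 m, d = 1e-6 m
Step 2: W^3 = (348e-6)^3 = 4.21e-11 m^3
Step 3: d^3 = (1e-6)^3 = 1.00e-18 m^3
Step 4: b = 1.8e-5 * 465e-6 * 4.21e-11 / 1.00e-18
b = 3.53e-01 N*s/m


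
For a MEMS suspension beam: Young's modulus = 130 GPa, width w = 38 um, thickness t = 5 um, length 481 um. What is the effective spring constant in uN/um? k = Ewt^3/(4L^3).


Step 1: Convert E to consistent units (1 GPa = 1000 uN/um^2).
E = 130 GPa = 130000 uN/um^2
Step 2: Compute t^3 = 5^3 = 125
Step 3: Compute L^3 = 481^3 = 111284641
Step 4: k = 130000 * 38 * 125 / (4 * 111284641)
k = 1.3872 uN/um


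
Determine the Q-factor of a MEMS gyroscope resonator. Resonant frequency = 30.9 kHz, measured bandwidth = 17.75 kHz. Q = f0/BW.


Step 1: Q = f0 / bandwidth
Step 2: Q = 30.9 / 17.75
Q = 1.7


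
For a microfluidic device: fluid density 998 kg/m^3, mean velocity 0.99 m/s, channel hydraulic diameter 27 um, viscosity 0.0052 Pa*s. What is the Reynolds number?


Step 1: Convert Dh to meters: Dh = 27e-6 m
Step 2: Re = rho * v * Dh / mu
Re = 998 * 0.99 * 27e-6 / 0.0052
Re = 5.13


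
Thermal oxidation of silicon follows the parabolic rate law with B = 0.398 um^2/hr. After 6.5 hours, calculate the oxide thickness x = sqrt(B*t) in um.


Step 1: Compute B*t = 0.398 * 6.5 = 2.587
Step 2: x = sqrt(2.587)
x = 1.608 um


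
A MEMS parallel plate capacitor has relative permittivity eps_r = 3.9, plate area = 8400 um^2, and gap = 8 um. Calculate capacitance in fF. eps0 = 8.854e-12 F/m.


Step 1: Convert area to m^2: A = 8400e-12 m^2
Step 2: Convert gap to m: d = 8e-6 m
Step 3: C = eps0 * eps_r * A / d
C = 8.854e-12 * 3.9 * 8400e-12 / 8e-6
Step 4: Convert to fF (multiply by 1e15).
C = 36.26 fF


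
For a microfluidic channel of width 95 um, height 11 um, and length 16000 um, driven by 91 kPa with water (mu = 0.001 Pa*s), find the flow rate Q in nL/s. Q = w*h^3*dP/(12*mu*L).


Step 1: Convert all dimensions to SI (meters).
w = 95e-6 m, h = 11e-6 m, L = 16000e-6 m, dP = 91e3 Pa
Step 2: Q = w * h^3 * dP / (12 * mu * L)
Q = 95e-6 * (11e-6)^3 * 91e3 / (12 * 0.001 * 16000e-6) = 5.99297e-11 m^3/s
Step 3: Convert Q from m^3/s to nL/s (1 m^3 = 1e12 nL, so multiply by 1e12).
Q = 59.93 nL/s


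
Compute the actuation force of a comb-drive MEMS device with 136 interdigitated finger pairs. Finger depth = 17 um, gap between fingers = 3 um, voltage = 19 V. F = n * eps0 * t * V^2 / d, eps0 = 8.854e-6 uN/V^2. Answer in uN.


Step 1: Parameters: n=136, eps0=8.854e-6 uN/V^2, t=17 um, V=19 V, d=3 um
Step 2: V^2 = 361
Step 3: F = 136 * 8.854e-6 * 17 * 361 / 3
F = 2.463 uN


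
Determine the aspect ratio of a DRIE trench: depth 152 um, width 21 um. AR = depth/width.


Step 1: AR = depth / width
Step 2: AR = 152 / 21
AR = 7.2


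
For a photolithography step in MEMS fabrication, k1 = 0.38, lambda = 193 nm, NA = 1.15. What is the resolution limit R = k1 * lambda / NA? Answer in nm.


Step 1: Identify values: k1 = 0.38, lambda = 193 nm, NA = 1.15
Step 2: R = k1 * lambda / NA
R = 0.38 * 193 / 1.15
R = 63.8 nm


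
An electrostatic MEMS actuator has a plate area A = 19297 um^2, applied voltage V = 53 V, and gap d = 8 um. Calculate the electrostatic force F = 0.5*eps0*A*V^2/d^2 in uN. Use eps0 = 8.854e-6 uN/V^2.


Step 1: Identify parameters.
eps0 = 8.854e-6 uN/V^2, A = 19297 um^2, V = 53 V, d = 8 um
Step 2: Compute V^2 = 53^2 = 2809
Step 3: Compute d^2 = 8^2 = 64
Step 4: F = 0.5 * 8.854e-6 * 19297 * 2809 / 64
F = 3.749 uN


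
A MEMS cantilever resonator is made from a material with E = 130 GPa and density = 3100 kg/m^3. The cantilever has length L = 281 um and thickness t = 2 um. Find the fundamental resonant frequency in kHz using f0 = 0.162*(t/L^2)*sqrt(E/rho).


Step 1: Convert units to SI.
t_SI = 2e-6 m, L_SI = 281e-6 m
Step 2: Calculate sqrt(E/rho).
sqrt(130e9 / 3100) = 6475.76 m/s
Step 3: Compute f0.
f0 = 0.162 * 2e-6 / (281e-6)^2 * 6475.76 = 26571.9 Hz = 26.57 kHz


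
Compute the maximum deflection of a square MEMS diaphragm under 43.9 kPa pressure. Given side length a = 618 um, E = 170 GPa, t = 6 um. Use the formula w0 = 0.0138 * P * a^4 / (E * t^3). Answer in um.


Step 1: Convert pressure to compatible units (E is in GPa, so P in GPa).
P = 43.9 kPa = 43.9e-6 GPa
Step 2: Compute numerator: 0.0138 * P * a^4.
a^4 = 618^4 = 145865941776
numerator = 0.0138 * 43.9e-6 * 145865941776 = 8.83685e+04
Step 3: Compute denominator: E * t^3 = 170 * 6^3 = 36720
Step 4: w0 = numerator / denominator = 8.83685e+04 / 36720 = 2.4065 um


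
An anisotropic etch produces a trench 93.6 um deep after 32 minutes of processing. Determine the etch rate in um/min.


Step 1: Etch rate = depth / time
Step 2: rate = 93.6 / 32
rate = 2.925 um/min


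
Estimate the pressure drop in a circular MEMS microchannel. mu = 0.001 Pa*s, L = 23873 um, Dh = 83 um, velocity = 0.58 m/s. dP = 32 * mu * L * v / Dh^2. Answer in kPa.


Step 1: Convert to SI: L = 23873e-6 m, Dh = 83e-6 m
Step 2: dP = 32 * 0.001 * 23873e-6 * 0.58 / (83e-6)^2
Step 3: dP = 64317.45 Pa
Step 4: Convert to kPa: dP = 64.32 kPa


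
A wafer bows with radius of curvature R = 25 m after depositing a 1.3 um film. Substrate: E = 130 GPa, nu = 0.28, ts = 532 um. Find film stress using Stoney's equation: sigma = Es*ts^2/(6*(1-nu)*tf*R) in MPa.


Step 1: Compute numerator: Es * ts^2 = 130 * 532^2 = 36793120 (GPa*um^2)
Step 2: Compute denominator (R in um): 6*(1-nu)*tf*R = 6*0.72*1.3*25e6 = 140400000.0 (um^2)
Step 3: sigma (GPa) = 36793120 / 140400000.0 = 2.62059e-01 GPa
Step 4: Convert to MPa (x1000): sigma = 262.1 MPa


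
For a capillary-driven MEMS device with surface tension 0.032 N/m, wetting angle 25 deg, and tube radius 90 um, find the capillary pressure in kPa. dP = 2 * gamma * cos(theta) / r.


Step 1: cos(25 deg) = 0.9063
Step 2: Convert r to m: r = 90e-6 m
Step 3: dP = 2 * 0.032 * 0.9063 / 90e-6 = 644.5 Pa
Step 4: Convert Pa to kPa (divide by 1000).
dP = 0.64 kPa


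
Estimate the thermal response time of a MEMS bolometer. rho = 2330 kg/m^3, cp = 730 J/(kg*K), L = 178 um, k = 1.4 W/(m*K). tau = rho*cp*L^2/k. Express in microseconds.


Step 1: Convert L to m: L = 178e-6 m
Step 2: L^2 = (178e-6)^2 = 3.1684e-08 m^2
Step 3: tau = 2330 * 730 * 3.1684e-08 / 1.4 = 3.849379686e-02 s
Step 4: Convert to microseconds (multiply by 1e6).
tau = 38493.797 us


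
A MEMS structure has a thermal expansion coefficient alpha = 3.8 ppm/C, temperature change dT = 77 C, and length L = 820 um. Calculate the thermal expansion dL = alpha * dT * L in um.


Step 1: Convert CTE: alpha = 3.8 ppm/C = 3.8e-6 /C
Step 2: dL = 3.8e-6 * 77 * 820
dL = 0.2399 um


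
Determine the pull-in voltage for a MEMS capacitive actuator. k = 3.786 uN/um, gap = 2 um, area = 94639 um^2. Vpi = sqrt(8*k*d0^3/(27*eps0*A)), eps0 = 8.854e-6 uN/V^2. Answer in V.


Step 1: Compute numerator: 8 * k * d0^3 = 8 * 3.786 * 2^3 = 242.304
Step 2: Compute denominator: 27 * eps0 * A = 27 * 8.854e-6 * 94639 = 22.62421
Step 3: Vpi = sqrt(242.304 / 22.62421)
Vpi = 3.27 V


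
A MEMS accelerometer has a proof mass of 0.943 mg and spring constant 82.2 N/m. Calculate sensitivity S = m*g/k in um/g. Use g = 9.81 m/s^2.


Step 1: Convert mass: m = 0.943 mg = 9.43e-07 kg
Step 2: S = m * g / k = 9.43e-07 * 9.81 / 82.2
Step 3: S = 1.13e-07 m/g
Step 4: Convert to um/g: S = 0.113 um/g


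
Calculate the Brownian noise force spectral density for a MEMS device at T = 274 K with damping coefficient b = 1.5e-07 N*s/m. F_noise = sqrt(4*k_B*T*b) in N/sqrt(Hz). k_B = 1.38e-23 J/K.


Step 1: Compute 4 * k_B * T * b
= 4 * 1.38e-23 * 274 * 1.5e-07
= 2.2687e-27 N^2/Hz
Step 2: F_noise = sqrt(2.2687e-27)
F_noise = 4.76e-14 N/sqrt(Hz)


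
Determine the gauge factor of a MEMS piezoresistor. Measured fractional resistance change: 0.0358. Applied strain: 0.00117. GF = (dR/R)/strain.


Step 1: Identify values.
dR/R = 0.0358, strain = 0.00117
Step 2: GF = (dR/R) / strain = 0.0358 / 0.00117
GF = 30.6


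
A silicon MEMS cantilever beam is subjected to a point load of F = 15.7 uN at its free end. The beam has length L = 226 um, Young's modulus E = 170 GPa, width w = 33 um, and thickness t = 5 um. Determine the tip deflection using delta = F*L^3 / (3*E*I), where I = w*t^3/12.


Step 1: Calculate the second moment of area.
I = w * t^3 / 12 = 33 * 5^3 / 12 = 343.75 um^4
Step 2: Convert E to consistent units (1 GPa = 1000 uN/um^2).
E = 170 GPa = 170000 uN/um^2
Step 3: Calculate tip deflection.
delta = F * L^3 / (3 * E * I)
delta = 15.7 * 226^3 / (3 * 170000 * 343.75)
delta = 1.0337 um


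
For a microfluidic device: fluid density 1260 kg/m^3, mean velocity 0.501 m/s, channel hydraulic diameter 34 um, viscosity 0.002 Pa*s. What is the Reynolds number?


Step 1: Convert Dh to meters: Dh = 34e-6 m
Step 2: Re = rho * v * Dh / mu
Re = 1260 * 0.501 * 34e-6 / 0.002
Re = 10.731


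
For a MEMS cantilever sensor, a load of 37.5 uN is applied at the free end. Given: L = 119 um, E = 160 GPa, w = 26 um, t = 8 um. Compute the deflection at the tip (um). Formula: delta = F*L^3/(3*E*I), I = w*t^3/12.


Step 1: Calculate the second moment of area.
I = w * t^3 / 12 = 26 * 8^3 / 12 = 1109.3333 um^4
Step 2: Convert E to consistent units (1 GPa = 1000 uN/um^2).
E = 160 GPa = 160000 uN/um^2
Step 3: Calculate tip deflection.
delta = F * L^3 / (3 * E * I)
delta = 37.5 * 119^3 / (3 * 160000 * 1109.3333)
delta = 0.1187 um


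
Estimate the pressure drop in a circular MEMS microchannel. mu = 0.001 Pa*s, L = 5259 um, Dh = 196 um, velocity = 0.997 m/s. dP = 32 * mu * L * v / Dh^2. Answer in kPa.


Step 1: Convert to SI: L = 5259e-6 m, Dh = 196e-6 m
Step 2: dP = 32 * 0.001 * 5259e-6 * 0.997 / (196e-6)^2
Step 3: dP = 4367.53 Pa
Step 4: Convert to kPa: dP = 4.37 kPa


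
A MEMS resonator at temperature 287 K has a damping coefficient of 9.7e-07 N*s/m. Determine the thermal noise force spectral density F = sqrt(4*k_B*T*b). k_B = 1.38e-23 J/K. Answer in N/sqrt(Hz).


Step 1: Compute 4 * k_B * T * b
= 4 * 1.38e-23 * 287 * 9.7e-07
= 1.5367e-26 N^2/Hz
Step 2: F_noise = sqrt(1.5367e-26)
F_noise = 1.24e-13 N/sqrt(Hz)


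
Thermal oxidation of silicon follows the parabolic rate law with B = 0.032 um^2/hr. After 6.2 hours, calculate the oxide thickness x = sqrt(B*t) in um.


Step 1: Compute B*t = 0.032 * 6.2 = 0.1984
Step 2: x = sqrt(0.1984)
x = 0.445 um


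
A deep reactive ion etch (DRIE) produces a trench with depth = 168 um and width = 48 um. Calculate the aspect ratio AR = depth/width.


Step 1: AR = depth / width
Step 2: AR = 168 / 48
AR = 3.5


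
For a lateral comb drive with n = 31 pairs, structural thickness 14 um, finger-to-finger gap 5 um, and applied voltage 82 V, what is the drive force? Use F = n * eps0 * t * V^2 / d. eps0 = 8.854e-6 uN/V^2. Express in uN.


Step 1: Parameters: n=31, eps0=8.854e-6 uN/V^2, t=14 um, V=82 V, d=5 um
Step 2: V^2 = 6724
Step 3: F = 31 * 8.854e-6 * 14 * 6724 / 5
F = 5.168 uN


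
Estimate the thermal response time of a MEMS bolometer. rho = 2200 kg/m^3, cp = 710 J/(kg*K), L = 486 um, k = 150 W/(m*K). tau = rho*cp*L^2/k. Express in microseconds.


Step 1: Convert L to m: L = 486e-6 m
Step 2: L^2 = (486e-6)^2 = 2.36196e-07 m^2
Step 3: tau = 2200 * 710 * 2.36196e-07 / 150 = 2.45958768e-03 s
Step 4: Convert to microseconds (multiply by 1e6).
tau = 2459.588 us


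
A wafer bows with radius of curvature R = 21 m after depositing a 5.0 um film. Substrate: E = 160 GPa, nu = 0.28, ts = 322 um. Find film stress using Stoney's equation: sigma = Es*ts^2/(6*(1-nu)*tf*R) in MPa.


Step 1: Compute numerator: Es * ts^2 = 160 * 322^2 = 16589440 (GPa*um^2)
Step 2: Compute denominator (R in um): 6*(1-nu)*tf*R = 6*0.72*5.0*21e6 = 453600000.0 (um^2)
Step 3: sigma (GPa) = 16589440 / 453600000.0 = 3.6573e-02 GPa
Step 4: Convert to MPa (x1000): sigma = 36.6 MPa


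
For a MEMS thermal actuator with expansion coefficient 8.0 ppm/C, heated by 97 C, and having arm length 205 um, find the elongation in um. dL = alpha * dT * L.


Step 1: Convert CTE: alpha = 8.0 ppm/C = 8.0e-6 /C
Step 2: dL = 8.0e-6 * 97 * 205
dL = 0.1591 um


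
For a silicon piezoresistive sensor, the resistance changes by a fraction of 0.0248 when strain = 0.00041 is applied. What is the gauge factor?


Step 1: Identify values.
dR/R = 0.0248, strain = 0.00041
Step 2: GF = (dR/R) / strain = 0.0248 / 0.00041
GF = 60.5


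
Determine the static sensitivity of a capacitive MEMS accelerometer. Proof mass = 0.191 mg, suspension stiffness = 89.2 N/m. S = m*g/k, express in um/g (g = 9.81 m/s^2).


Step 1: Convert mass: m = 0.191 mg = 1.91e-07 kg
Step 2: S = m * g / k = 1.91e-07 * 9.81 / 89.2
Step 3: S = 2.10e-08 m/g
Step 4: Convert to um/g: S = 0.021 um/g


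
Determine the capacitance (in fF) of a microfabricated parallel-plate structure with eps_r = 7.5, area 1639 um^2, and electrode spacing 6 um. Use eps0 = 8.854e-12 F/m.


Step 1: Convert area to m^2: A = 1639e-12 m^2
Step 2: Convert gap to m: d = 6e-6 m
Step 3: C = eps0 * eps_r * A / d
C = 8.854e-12 * 7.5 * 1639e-12 / 6e-6
Step 4: Convert to fF (multiply by 1e15).
C = 18.14 fF


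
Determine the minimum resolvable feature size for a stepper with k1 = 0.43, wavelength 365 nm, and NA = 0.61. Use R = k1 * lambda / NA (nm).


Step 1: Identify values: k1 = 0.43, lambda = 365 nm, NA = 0.61
Step 2: R = k1 * lambda / NA
R = 0.43 * 365 / 0.61
R = 257.3 nm


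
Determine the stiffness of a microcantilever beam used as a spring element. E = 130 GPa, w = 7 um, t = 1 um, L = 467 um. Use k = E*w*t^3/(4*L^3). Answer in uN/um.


Step 1: Convert E to consistent units (1 GPa = 1000 uN/um^2).
E = 130 GPa = 130000 uN/um^2
Step 2: Compute t^3 = 1^3 = 1
Step 3: Compute L^3 = 467^3 = 101847563
Step 4: k = 130000 * 7 * 1 / (4 * 101847563)
k = 0.0022 uN/um


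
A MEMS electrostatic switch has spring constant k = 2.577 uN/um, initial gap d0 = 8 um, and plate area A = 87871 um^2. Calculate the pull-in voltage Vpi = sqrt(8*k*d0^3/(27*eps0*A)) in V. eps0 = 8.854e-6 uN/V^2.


Step 1: Compute numerator: 8 * k * d0^3 = 8 * 2.577 * 8^3 = 10555.392
Step 2: Compute denominator: 27 * eps0 * A = 27 * 8.854e-6 * 87871 = 21.006266
Step 3: Vpi = sqrt(10555.392 / 21.006266)
Vpi = 22.42 V


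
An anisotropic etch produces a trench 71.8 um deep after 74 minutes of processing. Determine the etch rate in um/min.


Step 1: Etch rate = depth / time
Step 2: rate = 71.8 / 74
rate = 0.97 um/min


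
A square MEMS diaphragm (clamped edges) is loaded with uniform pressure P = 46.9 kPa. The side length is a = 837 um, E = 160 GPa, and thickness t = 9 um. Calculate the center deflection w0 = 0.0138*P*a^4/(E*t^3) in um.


Step 1: Convert pressure to compatible units (E is in GPa, so P in GPa).
P = 46.9 kPa = 46.9e-6 GPa
Step 2: Compute numerator: 0.0138 * P * a^4.
a^4 = 837^4 = 490796923761
numerator = 0.0138 * 46.9e-6 * 490796923761 = 3.176536e+05
Step 3: Compute denominator: E * t^3 = 160 * 9^3 = 116640
Step 4: w0 = numerator / denominator = 3.176536e+05 / 116640 = 2.7234 um


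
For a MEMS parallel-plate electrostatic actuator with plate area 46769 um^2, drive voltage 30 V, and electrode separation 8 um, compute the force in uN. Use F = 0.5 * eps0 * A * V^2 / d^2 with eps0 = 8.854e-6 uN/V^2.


Step 1: Identify parameters.
eps0 = 8.854e-6 uN/V^2, A = 46769 um^2, V = 30 V, d = 8 um
Step 2: Compute V^2 = 30^2 = 900
Step 3: Compute d^2 = 8^2 = 64
Step 4: F = 0.5 * 8.854e-6 * 46769 * 900 / 64
F = 2.912 uN


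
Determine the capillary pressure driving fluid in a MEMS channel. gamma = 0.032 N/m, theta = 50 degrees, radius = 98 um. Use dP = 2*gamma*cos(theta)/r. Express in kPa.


Step 1: cos(50 deg) = 0.6428
Step 2: Convert r to m: r = 98e-6 m
Step 3: dP = 2 * 0.032 * 0.6428 / 98e-6 = 419.8 Pa
Step 4: Convert Pa to kPa (divide by 1000).
dP = 0.42 kPa


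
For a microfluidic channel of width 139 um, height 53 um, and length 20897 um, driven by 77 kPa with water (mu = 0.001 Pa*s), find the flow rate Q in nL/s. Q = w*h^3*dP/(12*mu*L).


Step 1: Convert all dimensions to SI (meters).
w = 139e-6 m, h = 53e-6 m, L = 20897e-6 m, dP = 77e3 Pa
Step 2: Q = w * h^3 * dP / (12 * mu * L)
Q = 139e-6 * (53e-6)^3 * 77e3 / (12 * 0.001 * 20897e-6) = 6.35430337e-09 m^3/s
Step 3: Convert Q from m^3/s to nL/s (1 m^3 = 1e12 nL, so multiply by 1e12).
Q = 6354.303 nL/s


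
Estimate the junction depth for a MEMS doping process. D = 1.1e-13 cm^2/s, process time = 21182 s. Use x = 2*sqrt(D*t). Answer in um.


Step 1: Compute D*t = 1.1e-13 * 21182 = 2.33002e-09 cm^2
Step 2: sqrt(D*t) = 4.827e-05 cm
Step 3: x = 2 * 4.827e-05 cm = 9.654e-05 cm
Step 4: Convert to um (1 cm = 1e4 um): x = 0.965 um


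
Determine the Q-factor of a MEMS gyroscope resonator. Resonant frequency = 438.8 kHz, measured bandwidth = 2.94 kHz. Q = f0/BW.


Step 1: Q = f0 / bandwidth
Step 2: Q = 438.8 / 2.94
Q = 149.3


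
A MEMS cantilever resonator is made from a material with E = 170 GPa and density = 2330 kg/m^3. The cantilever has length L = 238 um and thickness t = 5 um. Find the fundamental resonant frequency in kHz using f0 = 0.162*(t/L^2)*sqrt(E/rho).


Step 1: Convert units to SI.
t_SI = 5e-6 m, L_SI = 238e-6 m
Step 2: Calculate sqrt(E/rho).
sqrt(170e9 / 2330) = 8541.74 m/s
Step 3: Compute f0.
f0 = 0.162 * 5e-6 / (238e-6)^2 * 8541.74 = 122145.5 Hz = 122.15 kHz


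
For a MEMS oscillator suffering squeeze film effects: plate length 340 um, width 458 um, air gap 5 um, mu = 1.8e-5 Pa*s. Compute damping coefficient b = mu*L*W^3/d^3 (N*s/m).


Step 1: Convert to SI.
L = 340e-6 m, W = 458e-6 m, d = 5e-6 m
Step 2: W^3 = (458e-6)^3 = 9.61e-11 m^3
Step 3: d^3 = (5e-6)^3 = 1.25e-16 m^3
Step 4: b = 1.8e-5 * 340e-6 * 9.61e-11 / 1.25e-16
b = 4.70e-03 N*s/m


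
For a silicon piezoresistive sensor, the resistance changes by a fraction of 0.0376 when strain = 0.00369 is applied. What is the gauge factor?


Step 1: Identify values.
dR/R = 0.0376, strain = 0.00369
Step 2: GF = (dR/R) / strain = 0.0376 / 0.00369
GF = 10.2


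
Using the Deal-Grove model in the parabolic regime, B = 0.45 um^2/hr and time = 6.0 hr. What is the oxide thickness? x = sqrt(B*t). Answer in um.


Step 1: Compute B*t = 0.45 * 6.0 = 2.7
Step 2: x = sqrt(2.7)
x = 1.643 um


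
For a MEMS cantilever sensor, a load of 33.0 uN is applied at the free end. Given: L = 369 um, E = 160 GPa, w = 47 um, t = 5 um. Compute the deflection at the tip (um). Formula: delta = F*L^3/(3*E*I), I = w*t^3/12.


Step 1: Calculate the second moment of area.
I = w * t^3 / 12 = 47 * 5^3 / 12 = 489.5833 um^4
Step 2: Convert E to consistent units (1 GPa = 1000 uN/um^2).
E = 160 GPa = 160000 uN/um^2
Step 3: Calculate tip deflection.
delta = F * L^3 / (3 * E * I)
delta = 33.0 * 369^3 / (3 * 160000 * 489.5833)
delta = 7.0555 um


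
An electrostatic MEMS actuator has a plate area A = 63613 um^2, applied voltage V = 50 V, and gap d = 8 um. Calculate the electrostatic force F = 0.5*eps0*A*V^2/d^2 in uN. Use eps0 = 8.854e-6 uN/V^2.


Step 1: Identify parameters.
eps0 = 8.854e-6 uN/V^2, A = 63613 um^2, V = 50 V, d = 8 um
Step 2: Compute V^2 = 50^2 = 2500
Step 3: Compute d^2 = 8^2 = 64
Step 4: F = 0.5 * 8.854e-6 * 63613 * 2500 / 64
F = 11.001 uN


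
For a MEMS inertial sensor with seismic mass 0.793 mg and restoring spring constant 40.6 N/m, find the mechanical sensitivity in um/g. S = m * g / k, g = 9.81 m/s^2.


Step 1: Convert mass: m = 0.793 mg = 7.93e-07 kg
Step 2: S = m * g / k = 7.93e-07 * 9.81 / 40.6
Step 3: S = 1.92e-07 m/g
Step 4: Convert to um/g: S = 0.192 um/g


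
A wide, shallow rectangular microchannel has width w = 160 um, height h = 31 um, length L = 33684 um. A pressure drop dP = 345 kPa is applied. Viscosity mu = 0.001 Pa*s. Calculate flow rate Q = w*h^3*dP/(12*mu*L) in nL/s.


Step 1: Convert all dimensions to SI (meters).
w = 160e-6 m, h = 31e-6 m, L = 33684e-6 m, dP = 345e3 Pa
Step 2: Q = w * h^3 * dP / (12 * mu * L)
Q = 160e-6 * (31e-6)^3 * 345e3 / (12 * 0.001 * 33684e-6) = 4.06835886e-09 m^3/s
Step 3: Convert Q from m^3/s to nL/s (1 m^3 = 1e12 nL, so multiply by 1e12).
Q = 4068.359 nL/s


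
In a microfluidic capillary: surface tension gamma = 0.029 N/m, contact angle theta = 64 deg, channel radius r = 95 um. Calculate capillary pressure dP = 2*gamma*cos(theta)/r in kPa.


Step 1: cos(64 deg) = 0.4384
Step 2: Convert r to m: r = 95e-6 m
Step 3: dP = 2 * 0.029 * 0.4384 / 95e-6 = 267.7 Pa
Step 4: Convert Pa to kPa (divide by 1000).
dP = 0.27 kPa


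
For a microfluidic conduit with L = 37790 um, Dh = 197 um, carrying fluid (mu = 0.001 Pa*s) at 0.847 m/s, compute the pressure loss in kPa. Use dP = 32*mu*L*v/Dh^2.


Step 1: Convert to SI: L = 37790e-6 m, Dh = 197e-6 m
Step 2: dP = 32 * 0.001 * 37790e-6 * 0.847 / (197e-6)^2
Step 3: dP = 26392.34 Pa
Step 4: Convert to kPa: dP = 26.39 kPa


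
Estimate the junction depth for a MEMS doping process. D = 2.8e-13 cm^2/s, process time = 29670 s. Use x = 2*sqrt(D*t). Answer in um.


Step 1: Compute D*t = 2.8e-13 * 29670 = 8.3076e-09 cm^2
Step 2: sqrt(D*t) = 9.1146e-05 cm
Step 3: x = 2 * 9.1146e-05 cm = 1.82292e-04 cm
Step 4: Convert to um (1 cm = 1e4 um): x = 1.823 um


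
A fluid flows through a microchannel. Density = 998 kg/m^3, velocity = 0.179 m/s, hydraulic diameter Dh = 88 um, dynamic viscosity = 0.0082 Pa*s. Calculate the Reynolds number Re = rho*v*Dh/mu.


Step 1: Convert Dh to meters: Dh = 88e-6 m
Step 2: Re = rho * v * Dh / mu
Re = 998 * 0.179 * 88e-6 / 0.0082
Re = 1.917


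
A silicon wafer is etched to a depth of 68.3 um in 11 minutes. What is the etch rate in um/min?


Step 1: Etch rate = depth / time
Step 2: rate = 68.3 / 11
rate = 6.209 um/min


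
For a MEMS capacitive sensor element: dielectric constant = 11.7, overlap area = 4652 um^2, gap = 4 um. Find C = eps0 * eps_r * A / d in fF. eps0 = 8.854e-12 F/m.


Step 1: Convert area to m^2: A = 4652e-12 m^2
Step 2: Convert gap to m: d = 4e-6 m
Step 3: C = eps0 * eps_r * A / d
C = 8.854e-12 * 11.7 * 4652e-12 / 4e-6
Step 4: Convert to fF (multiply by 1e15).
C = 120.48 fF


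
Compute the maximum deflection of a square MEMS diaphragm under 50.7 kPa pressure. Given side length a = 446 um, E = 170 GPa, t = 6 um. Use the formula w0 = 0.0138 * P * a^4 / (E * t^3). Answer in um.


Step 1: Convert pressure to compatible units (E is in GPa, so P in GPa).
P = 50.7 kPa = 50.7e-6 GPa
Step 2: Compute numerator: 0.0138 * P * a^4.
a^4 = 446^4 = 39567575056
numerator = 0.0138 * 50.7e-6 * 39567575056 = 2.76838e+04
Step 3: Compute denominator: E * t^3 = 170 * 6^3 = 36720
Step 4: w0 = numerator / denominator = 2.76838e+04 / 36720 = 0.7539 um


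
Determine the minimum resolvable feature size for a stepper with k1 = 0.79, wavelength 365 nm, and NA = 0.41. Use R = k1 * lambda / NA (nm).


Step 1: Identify values: k1 = 0.79, lambda = 365 nm, NA = 0.41
Step 2: R = k1 * lambda / NA
R = 0.79 * 365 / 0.41
R = 703.3 nm


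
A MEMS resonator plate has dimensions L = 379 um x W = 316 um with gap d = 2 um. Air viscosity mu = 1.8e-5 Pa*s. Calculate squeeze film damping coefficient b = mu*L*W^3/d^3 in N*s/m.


Step 1: Convert to SI.
L = 379e-6 m, W = 316e-6 m, d = 2e-6 m
Step 2: W^3 = (316e-6)^3 = 3.16e-11 m^3
Step 3: d^3 = (2e-6)^3 = 8.00e-18 m^3
Step 4: b = 1.8e-5 * 379e-6 * 3.16e-11 / 8.00e-18
b = 2.69e-02 N*s/m


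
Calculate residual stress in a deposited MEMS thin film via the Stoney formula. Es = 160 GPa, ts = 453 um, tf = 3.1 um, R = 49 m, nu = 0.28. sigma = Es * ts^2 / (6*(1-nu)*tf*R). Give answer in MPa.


Step 1: Compute numerator: Es * ts^2 = 160 * 453^2 = 32833440 (GPa*um^2)
Step 2: Compute denominator (R in um): 6*(1-nu)*tf*R = 6*0.72*3.1*49e6 = 656208000.0 (um^2)
Step 3: sigma (GPa) = 32833440 / 656208000.0 = 5.0035e-02 GPa
Step 4: Convert to MPa (x1000): sigma = 50.0 MPa


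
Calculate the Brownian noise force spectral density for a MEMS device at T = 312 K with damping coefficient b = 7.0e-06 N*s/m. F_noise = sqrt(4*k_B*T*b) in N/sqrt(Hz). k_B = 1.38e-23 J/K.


Step 1: Compute 4 * k_B * T * b
= 4 * 1.38e-23 * 312 * 7.0e-06
= 1.2056e-25 N^2/Hz
Step 2: F_noise = sqrt(1.2056e-25)
F_noise = 3.47e-13 N/sqrt(Hz)


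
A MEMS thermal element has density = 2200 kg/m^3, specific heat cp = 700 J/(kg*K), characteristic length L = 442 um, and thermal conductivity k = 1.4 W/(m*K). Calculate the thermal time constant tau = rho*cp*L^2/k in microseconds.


Step 1: Convert L to m: L = 442e-6 m
Step 2: L^2 = (442e-6)^2 = 1.95364e-07 m^2
Step 3: tau = 2200 * 700 * 1.95364e-07 / 1.4 = 2.149004e-01 s
Step 4: Convert to microseconds (multiply by 1e6).
tau = 214900.4 us


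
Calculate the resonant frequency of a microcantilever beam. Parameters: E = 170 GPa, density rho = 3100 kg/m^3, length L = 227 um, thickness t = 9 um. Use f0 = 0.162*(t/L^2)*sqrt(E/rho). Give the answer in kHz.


Step 1: Convert units to SI.
t_SI = 9e-6 m, L_SI = 227e-6 m
Step 2: Calculate sqrt(E/rho).
sqrt(170e9 / 3100) = 7405.32 m/s
Step 3: Compute f0.
f0 = 0.162 * 9e-6 / (227e-6)^2 * 7405.32 = 209531.7 Hz = 209.53 kHz


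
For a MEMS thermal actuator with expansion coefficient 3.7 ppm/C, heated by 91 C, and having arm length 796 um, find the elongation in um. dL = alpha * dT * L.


Step 1: Convert CTE: alpha = 3.7 ppm/C = 3.7e-6 /C
Step 2: dL = 3.7e-6 * 91 * 796
dL = 0.268 um


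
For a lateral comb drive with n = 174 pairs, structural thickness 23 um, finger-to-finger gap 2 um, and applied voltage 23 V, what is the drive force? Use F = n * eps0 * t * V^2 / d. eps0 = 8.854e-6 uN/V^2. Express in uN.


Step 1: Parameters: n=174, eps0=8.854e-6 uN/V^2, t=23 um, V=23 V, d=2 um
Step 2: V^2 = 529
Step 3: F = 174 * 8.854e-6 * 23 * 529 / 2
F = 9.372 uN


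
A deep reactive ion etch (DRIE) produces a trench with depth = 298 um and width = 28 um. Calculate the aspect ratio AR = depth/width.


Step 1: AR = depth / width
Step 2: AR = 298 / 28
AR = 10.6


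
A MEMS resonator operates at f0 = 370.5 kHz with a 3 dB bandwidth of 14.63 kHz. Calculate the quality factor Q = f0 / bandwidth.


Step 1: Q = f0 / bandwidth
Step 2: Q = 370.5 / 14.63
Q = 25.3


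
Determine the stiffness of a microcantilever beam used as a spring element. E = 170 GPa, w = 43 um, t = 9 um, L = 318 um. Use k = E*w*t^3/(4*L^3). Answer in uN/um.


Step 1: Convert E to consistent units (1 GPa = 1000 uN/um^2).
E = 170 GPa = 170000 uN/um^2
Step 2: Compute t^3 = 9^3 = 729
Step 3: Compute L^3 = 318^3 = 32157432
Step 4: k = 170000 * 43 * 729 / (4 * 32157432)
k = 41.4289 uN/um


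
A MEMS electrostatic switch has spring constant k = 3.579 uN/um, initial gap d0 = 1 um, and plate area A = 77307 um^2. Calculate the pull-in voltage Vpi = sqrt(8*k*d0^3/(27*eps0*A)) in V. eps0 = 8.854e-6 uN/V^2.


Step 1: Compute numerator: 8 * k * d0^3 = 8 * 3.579 * 1^3 = 28.632
Step 2: Compute denominator: 27 * eps0 * A = 27 * 8.854e-6 * 77307 = 18.480857
Step 3: Vpi = sqrt(28.632 / 18.480857)
Vpi = 1.24 V


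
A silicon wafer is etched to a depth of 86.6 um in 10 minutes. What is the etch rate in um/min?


Step 1: Etch rate = depth / time
Step 2: rate = 86.6 / 10
rate = 8.66 um/min


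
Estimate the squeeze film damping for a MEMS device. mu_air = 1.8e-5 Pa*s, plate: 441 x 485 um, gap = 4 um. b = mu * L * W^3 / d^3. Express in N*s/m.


Step 1: Convert to SI.
L = 441e-6 m, W = 485e-6 m, d = 4e-6 m
Step 2: W^3 = (485e-6)^3 = 1.14e-10 m^3
Step 3: d^3 = (4e-6)^3 = 6.40e-17 m^3
Step 4: b = 1.8e-5 * 441e-6 * 1.14e-10 / 6.40e-17
b = 1.41e-02 N*s/m


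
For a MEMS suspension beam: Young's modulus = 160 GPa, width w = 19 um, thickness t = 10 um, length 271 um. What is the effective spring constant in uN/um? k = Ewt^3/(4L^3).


Step 1: Convert E to consistent units (1 GPa = 1000 uN/um^2).
E = 160 GPa = 160000 uN/um^2
Step 2: Compute t^3 = 10^3 = 1000
Step 3: Compute L^3 = 271^3 = 19902511
Step 4: k = 160000 * 19 * 1000 / (4 * 19902511)
k = 38.1861 uN/um


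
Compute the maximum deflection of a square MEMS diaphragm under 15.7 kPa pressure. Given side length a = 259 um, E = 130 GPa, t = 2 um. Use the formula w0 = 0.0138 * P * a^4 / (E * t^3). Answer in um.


Step 1: Convert pressure to compatible units (E is in GPa, so P in GPa).
P = 15.7 kPa = 15.7e-6 GPa
Step 2: Compute numerator: 0.0138 * P * a^4.
a^4 = 259^4 = 4499860561
numerator = 0.0138 * 15.7e-6 * 4499860561 = 9.7494e+02
Step 3: Compute denominator: E * t^3 = 130 * 2^3 = 1040
Step 4: w0 = numerator / denominator = 9.7494e+02 / 1040 = 0.9374 um


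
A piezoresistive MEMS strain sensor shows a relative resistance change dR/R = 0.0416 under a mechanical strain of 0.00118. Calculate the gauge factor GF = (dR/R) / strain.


Step 1: Identify values.
dR/R = 0.0416, strain = 0.00118
Step 2: GF = (dR/R) / strain = 0.0416 / 0.00118
GF = 35.3


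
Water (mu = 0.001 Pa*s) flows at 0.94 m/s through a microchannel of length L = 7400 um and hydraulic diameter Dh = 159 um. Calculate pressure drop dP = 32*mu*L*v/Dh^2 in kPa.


Step 1: Convert to SI: L = 7400e-6 m, Dh = 159e-6 m
Step 2: dP = 32 * 0.001 * 7400e-6 * 0.94 / (159e-6)^2
Step 3: dP = 8804.72 Pa
Step 4: Convert to kPa: dP = 8.8 kPa


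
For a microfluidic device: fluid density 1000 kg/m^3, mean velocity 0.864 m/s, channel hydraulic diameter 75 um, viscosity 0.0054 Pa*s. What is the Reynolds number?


Step 1: Convert Dh to meters: Dh = 75e-6 m
Step 2: Re = rho * v * Dh / mu
Re = 1000 * 0.864 * 75e-6 / 0.0054
Re = 12.0


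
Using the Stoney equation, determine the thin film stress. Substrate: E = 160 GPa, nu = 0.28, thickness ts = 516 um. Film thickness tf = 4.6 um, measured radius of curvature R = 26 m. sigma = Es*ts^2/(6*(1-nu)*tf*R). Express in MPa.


Step 1: Compute numerator: Es * ts^2 = 160 * 516^2 = 42600960 (GPa*um^2)
Step 2: Compute denominator (R in um): 6*(1-nu)*tf*R = 6*0.72*4.6*26e6 = 516672000.0 (um^2)
Step 3: sigma (GPa) = 42600960 / 516672000.0 = 8.2453e-02 GPa
Step 4: Convert to MPa (x1000): sigma = 82.5 MPa


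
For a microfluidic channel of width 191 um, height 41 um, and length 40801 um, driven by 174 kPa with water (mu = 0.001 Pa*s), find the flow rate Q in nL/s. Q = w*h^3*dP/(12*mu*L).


Step 1: Convert all dimensions to SI (meters).
w = 191e-6 m, h = 41e-6 m, L = 40801e-6 m, dP = 174e3 Pa
Step 2: Q = w * h^3 * dP / (12 * mu * L)
Q = 191e-6 * (41e-6)^3 * 174e3 / (12 * 0.001 * 40801e-6) = 4.67823606e-09 m^3/s
Step 3: Convert Q from m^3/s to nL/s (1 m^3 = 1e12 nL, so multiply by 1e12).
Q = 4678.236 nL/s


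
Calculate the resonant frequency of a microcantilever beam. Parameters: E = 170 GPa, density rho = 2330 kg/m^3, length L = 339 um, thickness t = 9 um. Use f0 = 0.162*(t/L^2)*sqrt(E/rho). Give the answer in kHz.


Step 1: Convert units to SI.
t_SI = 9e-6 m, L_SI = 339e-6 m
Step 2: Calculate sqrt(E/rho).
sqrt(170e9 / 2330) = 8541.74 m/s
Step 3: Compute f0.
f0 = 0.162 * 9e-6 / (339e-6)^2 * 8541.74 = 108368.9 Hz = 108.37 kHz


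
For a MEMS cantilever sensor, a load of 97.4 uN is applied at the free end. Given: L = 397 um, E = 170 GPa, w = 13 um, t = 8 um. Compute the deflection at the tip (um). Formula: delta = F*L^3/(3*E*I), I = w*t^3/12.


Step 1: Calculate the second moment of area.
I = w * t^3 / 12 = 13 * 8^3 / 12 = 554.6667 um^4
Step 2: Convert E to consistent units (1 GPa = 1000 uN/um^2).
E = 170 GPa = 170000 uN/um^2
Step 3: Calculate tip deflection.
delta = F * L^3 / (3 * E * I)
delta = 97.4 * 397^3 / (3 * 170000 * 554.6667)
delta = 21.5441 um


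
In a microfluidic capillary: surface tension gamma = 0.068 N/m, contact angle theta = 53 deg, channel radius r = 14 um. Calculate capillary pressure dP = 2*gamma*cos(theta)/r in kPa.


Step 1: cos(53 deg) = 0.6018
Step 2: Convert r to m: r = 14e-6 m
Step 3: dP = 2 * 0.068 * 0.6018 / 14e-6 = 5846.1 Pa
Step 4: Convert Pa to kPa (divide by 1000).
dP = 5.85 kPa


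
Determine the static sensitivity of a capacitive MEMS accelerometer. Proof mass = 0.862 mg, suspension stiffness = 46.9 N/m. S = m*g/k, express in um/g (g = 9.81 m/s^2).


Step 1: Convert mass: m = 0.862 mg = 8.62e-07 kg
Step 2: S = m * g / k = 8.62e-07 * 9.81 / 46.9
Step 3: S = 1.80e-07 m/g
Step 4: Convert to um/g: S = 0.18 um/g


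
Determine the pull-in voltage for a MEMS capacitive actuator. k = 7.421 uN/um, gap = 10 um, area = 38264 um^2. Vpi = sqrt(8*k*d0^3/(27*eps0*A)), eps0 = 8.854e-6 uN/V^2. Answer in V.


Step 1: Compute numerator: 8 * k * d0^3 = 8 * 7.421 * 10^3 = 59368.0
Step 2: Compute denominator: 27 * eps0 * A = 27 * 8.854e-6 * 38264 = 9.147315
Step 3: Vpi = sqrt(59368.0 / 9.147315)
Vpi = 80.56 V


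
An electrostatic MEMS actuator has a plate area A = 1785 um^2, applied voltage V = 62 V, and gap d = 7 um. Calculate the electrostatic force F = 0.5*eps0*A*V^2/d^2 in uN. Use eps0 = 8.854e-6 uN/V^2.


Step 1: Identify parameters.
eps0 = 8.854e-6 uN/V^2, A = 1785 um^2, V = 62 V, d = 7 um
Step 2: Compute V^2 = 62^2 = 3844
Step 3: Compute d^2 = 7^2 = 49
Step 4: F = 0.5 * 8.854e-6 * 1785 * 3844 / 49
F = 0.62 uN


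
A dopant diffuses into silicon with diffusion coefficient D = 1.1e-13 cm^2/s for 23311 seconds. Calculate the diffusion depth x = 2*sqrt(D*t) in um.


Step 1: Compute D*t = 1.1e-13 * 23311 = 2.56421e-09 cm^2
Step 2: sqrt(D*t) = 5.0638e-05 cm
Step 3: x = 2 * 5.0638e-05 cm = 1.01276e-04 cm
Step 4: Convert to um (1 cm = 1e4 um): x = 1.013 um


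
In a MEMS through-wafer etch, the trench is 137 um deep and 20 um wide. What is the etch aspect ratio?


Step 1: AR = depth / width
Step 2: AR = 137 / 20
AR = 6.9


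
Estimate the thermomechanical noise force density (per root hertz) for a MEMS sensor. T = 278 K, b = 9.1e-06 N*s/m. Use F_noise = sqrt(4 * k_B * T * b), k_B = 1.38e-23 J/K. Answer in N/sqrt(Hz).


Step 1: Compute 4 * k_B * T * b
= 4 * 1.38e-23 * 278 * 9.1e-06
= 1.3964e-25 N^2/Hz
Step 2: F_noise = sqrt(1.3964e-25)
F_noise = 3.74e-13 N/sqrt(Hz)


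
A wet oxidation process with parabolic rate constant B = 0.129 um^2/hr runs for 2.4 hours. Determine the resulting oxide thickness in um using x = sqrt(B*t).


Step 1: Compute B*t = 0.129 * 2.4 = 0.3096
Step 2: x = sqrt(0.3096)
x = 0.556 um


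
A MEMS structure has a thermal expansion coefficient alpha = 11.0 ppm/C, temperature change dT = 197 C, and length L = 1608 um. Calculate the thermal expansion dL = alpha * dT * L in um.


Step 1: Convert CTE: alpha = 11.0 ppm/C = 11.0e-6 /C
Step 2: dL = 11.0e-6 * 197 * 1608
dL = 3.4845 um


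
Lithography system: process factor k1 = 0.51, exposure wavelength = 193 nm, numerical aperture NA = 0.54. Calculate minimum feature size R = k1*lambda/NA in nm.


Step 1: Identify values: k1 = 0.51, lambda = 193 nm, NA = 0.54
Step 2: R = k1 * lambda / NA
R = 0.51 * 193 / 0.54
R = 182.3 nm


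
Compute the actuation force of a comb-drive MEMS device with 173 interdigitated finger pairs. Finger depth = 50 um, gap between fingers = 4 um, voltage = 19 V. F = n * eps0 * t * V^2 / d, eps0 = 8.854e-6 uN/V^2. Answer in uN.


Step 1: Parameters: n=173, eps0=8.854e-6 uN/V^2, t=50 um, V=19 V, d=4 um
Step 2: V^2 = 361
Step 3: F = 173 * 8.854e-6 * 50 * 361 / 4
F = 6.912 uN


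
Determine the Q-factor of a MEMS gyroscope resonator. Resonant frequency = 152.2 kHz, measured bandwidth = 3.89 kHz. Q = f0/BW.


Step 1: Q = f0 / bandwidth
Step 2: Q = 152.2 / 3.89
Q = 39.1


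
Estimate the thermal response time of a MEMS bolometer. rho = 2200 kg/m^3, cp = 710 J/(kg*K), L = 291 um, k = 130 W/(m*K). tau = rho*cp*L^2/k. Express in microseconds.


Step 1: Convert L to m: L = 291e-6 m
Step 2: L^2 = (291e-6)^2 = 8.4681e-08 m^2
Step 3: tau = 2200 * 710 * 8.4681e-08 / 130 = 1.01747478e-03 s
Step 4: Convert to microseconds (multiply by 1e6).
tau = 1017.475 us


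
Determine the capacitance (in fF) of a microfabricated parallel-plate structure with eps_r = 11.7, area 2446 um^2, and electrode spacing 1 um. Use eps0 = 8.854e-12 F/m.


Step 1: Convert area to m^2: A = 2446e-12 m^2
Step 2: Convert gap to m: d = 1e-6 m
Step 3: C = eps0 * eps_r * A / d
C = 8.854e-12 * 11.7 * 2446e-12 / 1e-6
Step 4: Convert to fF (multiply by 1e15).
C = 253.39 fF


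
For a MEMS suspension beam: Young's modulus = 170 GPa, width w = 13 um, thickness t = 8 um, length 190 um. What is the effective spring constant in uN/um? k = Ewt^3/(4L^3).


Step 1: Convert E to consistent units (1 GPa = 1000 uN/um^2).
E = 170 GPa = 170000 uN/um^2
Step 2: Compute t^3 = 8^3 = 512
Step 3: Compute L^3 = 190^3 = 6859000
Step 4: k = 170000 * 13 * 512 / (4 * 6859000)
k = 41.2422 uN/um


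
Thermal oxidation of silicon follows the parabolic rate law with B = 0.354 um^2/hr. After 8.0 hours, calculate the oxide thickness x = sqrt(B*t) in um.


Step 1: Compute B*t = 0.354 * 8.0 = 2.832
Step 2: x = sqrt(2.832)
x = 1.683 um


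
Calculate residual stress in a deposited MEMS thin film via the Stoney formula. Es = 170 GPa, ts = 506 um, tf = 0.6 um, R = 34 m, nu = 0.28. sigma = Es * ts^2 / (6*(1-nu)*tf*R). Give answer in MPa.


Step 1: Compute numerator: Es * ts^2 = 170 * 506^2 = 43526120 (GPa*um^2)
Step 2: Compute denominator (R in um): 6*(1-nu)*tf*R = 6*0.72*0.6*34e6 = 88128000.0 (um^2)
Step 3: sigma (GPa) = 43526120 / 88128000.0 = 4.93897e-01 GPa
Step 4: Convert to MPa (x1000): sigma = 493.9 MPa


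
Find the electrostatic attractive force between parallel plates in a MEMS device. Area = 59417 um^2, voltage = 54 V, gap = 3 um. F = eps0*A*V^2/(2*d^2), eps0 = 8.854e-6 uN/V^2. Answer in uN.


Step 1: Identify parameters.
eps0 = 8.854e-6 uN/V^2, A = 59417 um^2, V = 54 V, d = 3 um
Step 2: Compute V^2 = 54^2 = 2916
Step 3: Compute d^2 = 3^2 = 9
Step 4: F = 0.5 * 8.854e-6 * 59417 * 2916 / 9
F = 85.225 uN


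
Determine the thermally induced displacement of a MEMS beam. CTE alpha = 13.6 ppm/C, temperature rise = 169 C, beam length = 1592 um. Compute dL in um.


Step 1: Convert CTE: alpha = 13.6 ppm/C = 13.6e-6 /C
Step 2: dL = 13.6e-6 * 169 * 1592
dL = 3.6591 um


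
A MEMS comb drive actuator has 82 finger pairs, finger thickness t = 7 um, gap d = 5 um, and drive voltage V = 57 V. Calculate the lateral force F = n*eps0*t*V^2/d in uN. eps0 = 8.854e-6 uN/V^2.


Step 1: Parameters: n=82, eps0=8.854e-6 uN/V^2, t=7 um, V=57 V, d=5 um
Step 2: V^2 = 3249
Step 3: F = 82 * 8.854e-6 * 7 * 3249 / 5
F = 3.302 uN


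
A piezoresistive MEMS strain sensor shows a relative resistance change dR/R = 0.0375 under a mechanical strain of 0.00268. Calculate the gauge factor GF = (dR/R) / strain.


Step 1: Identify values.
dR/R = 0.0375, strain = 0.00268
Step 2: GF = (dR/R) / strain = 0.0375 / 0.00268
GF = 14.0


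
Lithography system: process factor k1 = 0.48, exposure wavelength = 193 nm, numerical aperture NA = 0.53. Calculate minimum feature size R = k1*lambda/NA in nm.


Step 1: Identify values: k1 = 0.48, lambda = 193 nm, NA = 0.53
Step 2: R = k1 * lambda / NA
R = 0.48 * 193 / 0.53
R = 174.8 nm


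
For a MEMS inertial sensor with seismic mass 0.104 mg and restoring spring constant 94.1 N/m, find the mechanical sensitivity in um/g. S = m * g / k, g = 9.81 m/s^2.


Step 1: Convert mass: m = 0.104 mg = 1.04e-07 kg
Step 2: S = m * g / k = 1.04e-07 * 9.81 / 94.1
Step 3: S = 1.08e-08 m/g
Step 4: Convert to um/g: S = 0.011 um/g


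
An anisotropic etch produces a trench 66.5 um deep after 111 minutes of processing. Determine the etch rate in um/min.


Step 1: Etch rate = depth / time
Step 2: rate = 66.5 / 111
rate = 0.599 um/min
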